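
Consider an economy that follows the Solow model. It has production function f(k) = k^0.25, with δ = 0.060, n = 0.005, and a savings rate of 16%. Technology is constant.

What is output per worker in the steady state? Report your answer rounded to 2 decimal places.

Steady state requires s·f(k) = (n + δ)·k, i.e. s·k^α = (n + δ)·k.
Rearranging, k^(1−α) = s / (n + δ).
k^0.75 = 0.16 / (0.005 + 0.060) = 0.16 / 0.065 = 2.4615
k* = 2.4615^(1/0.75) ≈ 3.3235
y* = (k*)^α = 3.3235^0.25 ≈ 1.3502

y* ≈ 1.35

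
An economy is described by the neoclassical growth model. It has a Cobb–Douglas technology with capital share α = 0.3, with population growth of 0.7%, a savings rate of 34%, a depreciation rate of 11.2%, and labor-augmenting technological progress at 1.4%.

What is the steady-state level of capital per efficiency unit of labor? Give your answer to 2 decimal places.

Steady state requires s·f(k) = (n + g + δ)·k, i.e. s·k^α = (n + g + δ)·k.
Dividing both sides by k: k^(1−α) = s / (n + g + δ).
k^0.7 = 0.34 / (0.007 + 0.014 + 0.112) = 0.34 / 0.133 = 2.5564
k* = 2.5564^(1/0.7) ≈ 3.8223

k* = 3.82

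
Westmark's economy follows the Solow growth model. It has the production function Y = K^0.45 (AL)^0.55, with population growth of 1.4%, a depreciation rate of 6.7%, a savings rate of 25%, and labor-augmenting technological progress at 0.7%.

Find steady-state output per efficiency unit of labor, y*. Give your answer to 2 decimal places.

In steady state, investment equals break-even investment: s·k^α = (n + g + δ)·k.
Dividing both sides by k: k^(1−α) = s / (n + g + δ).
k^0.55 = 0.25 / (0.014 + 0.007 + 0.067) = 0.25 / 0.088 = 2.8409
k* = 2.8409^(1/0.55) ≈ 6.6752
y* = (k*)^α = 6.6752^0.45 ≈ 2.3497

y* = 2.35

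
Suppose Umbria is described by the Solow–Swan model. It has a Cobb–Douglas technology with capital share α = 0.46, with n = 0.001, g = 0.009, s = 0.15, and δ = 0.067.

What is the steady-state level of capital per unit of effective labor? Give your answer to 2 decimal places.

In steady state, investment equals break-even investment: s·k^α = (n + g + δ)·k.
Dividing both sides by k: k^(1−α) = s / (n + g + δ).
k^0.54 = 0.15 / (0.001 + 0.009 + 0.067) = 0.15 / 0.077 = 1.9481
k* = 1.9481^(1/0.54) ≈ 3.4381

k* = 3.44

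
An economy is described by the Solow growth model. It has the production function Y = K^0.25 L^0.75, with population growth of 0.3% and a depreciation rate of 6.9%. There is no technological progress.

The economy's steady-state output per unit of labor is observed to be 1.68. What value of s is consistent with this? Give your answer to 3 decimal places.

s ≈ 0.341

At the steady state, Δk = 0, so s·k^α = (n + δ)·k.
Since y* = [s/(n + δ)]^(α/(1−α)), we have s/(n + δ) = (y*)^((1−α)/α) = 1.68^3 = 4.7416.
Therefore s = 4.7416 × (n + δ) = 4.7416 × 0.072 = 0.3414.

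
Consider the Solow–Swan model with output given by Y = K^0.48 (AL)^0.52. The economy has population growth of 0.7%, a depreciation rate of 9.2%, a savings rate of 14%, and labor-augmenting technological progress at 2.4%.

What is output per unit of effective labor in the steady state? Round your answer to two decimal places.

y* ≈ 1.13

At the steady state, Δk = 0, so s·k^α = (n + g + δ)·k.
Rearranging, k^(1−α) = s / (n + g + δ).
k^0.52 = 0.14 / (0.007 + 0.024 + 0.092) = 0.14 / 0.123 = 1.1382
k* = 1.1382^(1/0.52) ≈ 1.2827
y* = (k*)^α = 1.2827^0.48 ≈ 1.1269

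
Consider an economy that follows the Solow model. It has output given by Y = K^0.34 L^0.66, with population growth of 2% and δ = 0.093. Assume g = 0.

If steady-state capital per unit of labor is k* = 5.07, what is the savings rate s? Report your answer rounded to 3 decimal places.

At the steady state, Δk = 0, so s·k^α = (n + δ)·k.
So s / (n + δ) = (k*)^(1−α) = 5.07^0.66 = 2.9195.
Therefore s = 2.9195 × (n + δ) = 2.9195 × 0.113 = 0.3299.

s ≈ 0.330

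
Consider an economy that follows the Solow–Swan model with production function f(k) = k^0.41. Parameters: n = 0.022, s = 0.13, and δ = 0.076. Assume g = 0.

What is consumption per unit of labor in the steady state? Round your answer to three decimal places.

c* ≈ 1.059

In steady state, investment equals break-even investment: s·k^α = (n + δ)·k.
Dividing both sides by k: k^(1−α) = s / (n + δ).
k^0.59 = 0.13 / (0.022 + 0.076) = 0.13 / 0.098 = 1.3265
k* = 1.3265^(1/0.59) ≈ 1.6143
y* = (k*)^α = 1.6143^0.41 ≈ 1.2170
c* = (1 − s)·y* = (1 − 0.13) × 1.2170 ≈ 1.0588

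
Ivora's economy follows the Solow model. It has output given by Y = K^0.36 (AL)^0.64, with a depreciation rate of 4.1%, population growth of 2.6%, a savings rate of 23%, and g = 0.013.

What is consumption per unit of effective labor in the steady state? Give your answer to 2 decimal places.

c* ≈ 1.39

Steady state requires s·f(k) = (n + g + δ)·k, i.e. s·k^α = (n + g + δ)·k.
Rearranging, k^(1−α) = s / (n + g + δ).
k^0.64 = 0.23 / (0.026 + 0.013 + 0.041) = 0.23 / 0.080 = 2.8750
k* = 2.8750^(1/0.64) ≈ 5.2074
y* = (k*)^α = 5.2074^0.36 ≈ 1.8113
c* = (1 − s)·y* = (1 − 0.23) × 1.8113 ≈ 1.3947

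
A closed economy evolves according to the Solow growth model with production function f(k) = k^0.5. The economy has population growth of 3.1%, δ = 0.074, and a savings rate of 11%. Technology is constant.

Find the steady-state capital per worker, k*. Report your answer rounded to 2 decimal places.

k* = 1.10

In steady state, investment equals break-even investment: s·k^α = (n + δ)·k.
Rearranging, k^(1−α) = s / (n + δ).
k^0.5 = 0.11 / (0.031 + 0.074) = 0.11 / 0.105 = 1.0476
k* = 1.0476^(1/0.5) ≈ 1.0975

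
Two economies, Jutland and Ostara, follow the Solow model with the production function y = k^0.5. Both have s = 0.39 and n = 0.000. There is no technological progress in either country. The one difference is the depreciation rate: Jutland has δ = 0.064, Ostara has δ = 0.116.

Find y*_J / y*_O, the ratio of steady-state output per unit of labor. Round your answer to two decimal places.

ratio ≈ 1.81

Steady-state y* = [s/(n + δ)]^(α/(1−α)), so the ratio is [ (s_J/(n + δ)_J) / (s_O/(n + δ)_O) ]^1.
s_J/(n + δ)_J = 0.39/0.064 = 6.0938; s_O/(n + δ)_O = 0.39/0.116 = 3.3621.
Ratio = (6.0938/3.3621)^1 = 1.8125^1 ≈ 1.8125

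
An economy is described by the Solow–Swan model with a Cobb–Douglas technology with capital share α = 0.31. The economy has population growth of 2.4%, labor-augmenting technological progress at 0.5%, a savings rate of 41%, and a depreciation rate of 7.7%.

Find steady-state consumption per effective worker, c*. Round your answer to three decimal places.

c* = 1.083

In steady state, investment equals break-even investment: s·k^α = (n + g + δ)·k.
Dividing both sides by k: k^(1−α) = s / (n + g + δ).
k^0.69 = 0.41 / (0.024 + 0.005 + 0.077) = 0.41 / 0.106 = 3.8679
k* = 3.8679^(1/0.69) ≈ 7.1025
y* = (k*)^α = 7.1025^0.31 ≈ 1.8363
c* = (1 − s)·y* = (1 − 0.41) × 1.8363 ≈ 1.0834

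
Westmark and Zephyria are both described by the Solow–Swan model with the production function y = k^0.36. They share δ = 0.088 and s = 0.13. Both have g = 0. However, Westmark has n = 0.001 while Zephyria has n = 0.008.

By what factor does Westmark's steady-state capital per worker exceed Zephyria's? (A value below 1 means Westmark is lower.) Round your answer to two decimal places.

k*_W / k*_Z ≈ 1.13

Steady-state k* = [s/(n + δ)]^(1/(1−α)), so the ratio is [ (s_W/(n + δ)_W) / (s_Z/(n + δ)_Z) ]^1.5625.
s_W/(n + δ)_W = 0.13/0.089 = 1.4607; s_Z/(n + δ)_Z = 0.13/0.096 = 1.3542.
Ratio = (1.4607/1.3542)^1.5625 = 1.0786^1.5625 ≈ 1.1255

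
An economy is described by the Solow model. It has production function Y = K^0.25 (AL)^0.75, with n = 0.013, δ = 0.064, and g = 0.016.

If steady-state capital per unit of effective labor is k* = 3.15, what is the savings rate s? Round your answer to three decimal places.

In steady state, investment equals break-even investment: s·k^α = (n + g + δ)·k.
So s / (n + g + δ) = (k*)^(1−α) = 3.15^0.75 = 2.3645.
Therefore s = 2.3645 × (n + g + δ) = 2.3645 × 0.093 = 0.2199.

s ≈ 0.220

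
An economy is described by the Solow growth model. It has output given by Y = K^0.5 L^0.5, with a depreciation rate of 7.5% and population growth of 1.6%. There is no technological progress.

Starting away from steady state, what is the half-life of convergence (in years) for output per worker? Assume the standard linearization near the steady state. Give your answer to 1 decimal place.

Near the steady state the convergence rate is λ = (1 − α)(n + δ).
λ = (1 − 0.5) × 0.091 = 0.5 × 0.091 = 0.0455
Half-life = ln 2 / λ = 0.6931 / 0.0455 ≈ 15.23 years

t_½ ≈ 15.2 years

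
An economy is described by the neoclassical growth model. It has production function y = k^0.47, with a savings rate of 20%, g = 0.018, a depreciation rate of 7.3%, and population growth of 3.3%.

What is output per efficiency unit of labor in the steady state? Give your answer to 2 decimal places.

y* = 1.53

In steady state, investment equals break-even investment: s·k^α = (n + g + δ)·k.
Dividing both sides by k: k^(1−α) = s / (n + g + δ).
k^0.53 = 0.20 / (0.033 + 0.018 + 0.073) = 0.20 / 0.124 = 1.6129
k* = 1.6129^(1/0.53) ≈ 2.4644
y* = (k*)^α = 2.4644^0.47 ≈ 1.5279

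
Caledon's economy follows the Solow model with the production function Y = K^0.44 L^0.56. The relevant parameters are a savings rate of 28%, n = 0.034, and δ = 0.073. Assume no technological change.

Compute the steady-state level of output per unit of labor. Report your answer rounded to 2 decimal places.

At the steady state, Δk = 0, so s·k^α = (n + δ)·k.
Rearranging, k^(1−α) = s / (n + δ).
k^0.56 = 0.28 / (0.034 + 0.073) = 0.28 / 0.107 = 2.6168
k* = 2.6168^(1/0.56) ≈ 5.5721
y* = (k*)^α = 5.5721^0.44 ≈ 2.1294

y* = 2.13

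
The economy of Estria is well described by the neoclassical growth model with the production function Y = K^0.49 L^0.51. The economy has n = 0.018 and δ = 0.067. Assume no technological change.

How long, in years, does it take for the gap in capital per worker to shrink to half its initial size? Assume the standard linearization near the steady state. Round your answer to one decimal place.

Near the steady state the convergence rate is λ = (1 − α)(n + δ).
λ = (1 − 0.49) × 0.085 = 0.51 × 0.085 = 0.04335
Half-life = ln 2 / λ = 0.6931 / 0.04335 ≈ 15.99 years

about 16.0 years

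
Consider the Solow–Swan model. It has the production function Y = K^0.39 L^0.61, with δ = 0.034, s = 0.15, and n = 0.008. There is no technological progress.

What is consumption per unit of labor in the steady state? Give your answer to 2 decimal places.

Steady state requires s·f(k) = (n + δ)·k, i.e. s·k^α = (n + δ)·k.
Dividing both sides by k: k^(1−α) = s / (n + δ).
k^0.61 = 0.15 / (0.008 + 0.034) = 0.15 / 0.042 = 3.5714
k* = 3.5714^(1/0.61) ≈ 8.0592
y* = (k*)^α = 8.0592^0.39 ≈ 2.2566
c* = (1 − s)·y* = (1 − 0.15) × 2.2566 ≈ 1.9181

c* = 1.92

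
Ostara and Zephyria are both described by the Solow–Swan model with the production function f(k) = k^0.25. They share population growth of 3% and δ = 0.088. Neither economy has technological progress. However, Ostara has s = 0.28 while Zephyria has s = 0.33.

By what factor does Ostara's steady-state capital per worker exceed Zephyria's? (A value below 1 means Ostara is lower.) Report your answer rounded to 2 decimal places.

Steady-state k* = [s/(n + δ)]^(1/(1−α)), so the ratio is [ (s_O/(n + δ)_O) / (s_Z/(n + δ)_Z) ]^1.3333.
s_O/(n + δ)_O = 0.28/0.118 = 2.3729; s_Z/(n + δ)_Z = 0.33/0.118 = 2.7966.
Ratio = (2.3729/2.7966)^1.3333 = 0.8485^1.3333 ≈ 0.8033

k*_O / k*_Z ≈ 0.80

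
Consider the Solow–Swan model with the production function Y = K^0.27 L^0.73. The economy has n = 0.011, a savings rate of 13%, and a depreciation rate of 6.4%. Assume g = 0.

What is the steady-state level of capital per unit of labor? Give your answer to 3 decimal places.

Steady state requires s·f(k) = (n + δ)·k, i.e. s·k^α = (n + δ)·k.
Dividing both sides by k: k^(1−α) = s / (n + δ).
k^0.73 = 0.13 / (0.011 + 0.064) = 0.13 / 0.075 = 1.7333
k* = 1.7333^(1/0.73) ≈ 2.1243

k* ≈ 2.124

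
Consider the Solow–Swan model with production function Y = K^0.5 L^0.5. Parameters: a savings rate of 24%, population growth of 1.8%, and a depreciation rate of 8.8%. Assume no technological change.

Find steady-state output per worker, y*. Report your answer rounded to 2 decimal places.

y* ≈ 2.26

Steady state requires s·f(k) = (n + δ)·k, i.e. s·k^α = (n + δ)·k.
Rearranging, k^(1−α) = s / (n + δ).
k^0.5 = 0.24 / (0.018 + 0.088) = 0.24 / 0.106 = 2.2642
k* = 2.2642^(1/0.5) ≈ 5.1266
y* = (k*)^α = 5.1266^0.5 ≈ 2.2642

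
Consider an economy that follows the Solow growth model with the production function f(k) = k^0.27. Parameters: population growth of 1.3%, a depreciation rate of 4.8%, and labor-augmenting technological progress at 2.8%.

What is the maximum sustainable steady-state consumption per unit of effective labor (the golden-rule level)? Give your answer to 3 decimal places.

c_gold ≈ 1.100

At the golden rule, f'(k) = n + g + δ, so α·k^(α−1) = n + g + δ and k_gold = (α/(n + g + δ))^(1/(1−α)).
k_gold = (0.27/0.089)^(1/0.73) = 3.0337^1.3699 ≈ 4.5736
c_gold = f(k_gold) − (n + g + δ)·k_gold = 1.5075 − 0.089×4.5736 ≈ 1.1004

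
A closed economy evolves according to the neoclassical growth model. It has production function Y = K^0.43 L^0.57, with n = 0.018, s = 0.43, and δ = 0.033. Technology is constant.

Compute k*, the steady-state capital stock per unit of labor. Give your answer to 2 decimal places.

At the steady state, Δk = 0, so s·k^α = (n + δ)·k.
Rearranging, k^(1−α) = s / (n + δ).
k^0.57 = 0.43 / (0.018 + 0.033) = 0.43 / 0.051 = 8.4314
k* = 8.4314^(1/0.57) ≈ 42.1100

k* ≈ 42.11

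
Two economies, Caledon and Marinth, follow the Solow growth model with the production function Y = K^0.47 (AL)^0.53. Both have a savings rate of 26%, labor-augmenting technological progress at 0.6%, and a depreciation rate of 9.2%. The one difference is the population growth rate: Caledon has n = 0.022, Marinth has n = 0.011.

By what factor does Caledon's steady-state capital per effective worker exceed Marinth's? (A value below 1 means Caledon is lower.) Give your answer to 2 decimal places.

k*_C / k*_M ≈ 0.83

Steady-state k* = [s/(n + g + δ)]^(1/(1−α)), so the ratio is [ (s_C/(n + g + δ)_C) / (s_M/(n + g + δ)_M) ]^1.8868.
s_C/(n + g + δ)_C = 0.26/0.120 = 2.1667; s_M/(n + g + δ)_M = 0.26/0.109 = 2.3853.
Ratio = (2.1667/2.3853)^1.8868 = 0.9084^1.8868 ≈ 0.8342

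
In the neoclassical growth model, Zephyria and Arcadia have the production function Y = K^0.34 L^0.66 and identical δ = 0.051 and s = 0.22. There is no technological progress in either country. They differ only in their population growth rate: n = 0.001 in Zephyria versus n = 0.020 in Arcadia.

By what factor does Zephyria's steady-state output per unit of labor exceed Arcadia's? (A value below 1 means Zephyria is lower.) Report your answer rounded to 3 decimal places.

Steady-state y* = [s/(n + δ)]^(α/(1−α)), so the ratio is [ (s_Z/(n + δ)_Z) / (s_A/(n + δ)_A) ]^0.5152.
s_Z/(n + δ)_Z = 0.22/0.052 = 4.2308; s_A/(n + δ)_A = 0.22/0.071 = 3.0986.
Ratio = (4.2308/3.0986)^0.5152 = 1.3654^0.5152 ≈ 1.1740

ratio ≈ 1.174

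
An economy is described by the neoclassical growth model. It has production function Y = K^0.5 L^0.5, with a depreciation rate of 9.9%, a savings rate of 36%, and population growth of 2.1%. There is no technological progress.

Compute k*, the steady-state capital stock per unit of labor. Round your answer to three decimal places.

At the steady state, Δk = 0, so s·k^α = (n + δ)·k.
Rearranging, k^(1−α) = s / (n + δ).
k^0.5 = 0.36 / (0.021 + 0.099) = 0.36 / 0.120 = 3.0000
k* = 3.0000^(1/0.5) ≈ 9.0000

k* ≈ 9.000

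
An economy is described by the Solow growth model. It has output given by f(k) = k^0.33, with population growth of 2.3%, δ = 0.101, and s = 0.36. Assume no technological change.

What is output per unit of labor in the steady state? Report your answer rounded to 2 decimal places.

y* = 1.69

In steady state, investment equals break-even investment: s·k^α = (n + δ)·k.
Dividing both sides by k: k^(1−α) = s / (n + δ).
k^0.67 = 0.36 / (0.023 + 0.101) = 0.36 / 0.124 = 2.9032
k* = 2.9032^(1/0.67) ≈ 4.9075
y* = (k*)^α = 4.9075^0.33 ≈ 1.6904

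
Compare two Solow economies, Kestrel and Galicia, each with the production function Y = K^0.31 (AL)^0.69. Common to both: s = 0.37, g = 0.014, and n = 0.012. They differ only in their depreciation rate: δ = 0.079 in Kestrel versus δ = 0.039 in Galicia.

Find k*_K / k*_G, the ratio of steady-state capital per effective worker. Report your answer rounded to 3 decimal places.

Steady-state k* = [s/(n + g + δ)]^(1/(1−α)), so the ratio is [ (s_K/(n + g + δ)_K) / (s_G/(n + g + δ)_G) ]^1.4493.
s_K/(n + g + δ)_K = 0.37/0.105 = 3.5238; s_G/(n + g + δ)_G = 0.37/0.065 = 5.6923.
Ratio = (3.5238/5.6923)^1.4493 = 0.6190^1.4493 ≈ 0.4990

k*_K / k*_G ≈ 0.499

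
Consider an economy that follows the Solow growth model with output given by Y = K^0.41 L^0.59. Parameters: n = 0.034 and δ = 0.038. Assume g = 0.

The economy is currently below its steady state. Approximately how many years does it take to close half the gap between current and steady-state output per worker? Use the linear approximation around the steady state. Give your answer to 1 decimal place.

half-life ≈ 16.3 years

Near the steady state the convergence rate is λ = (1 − α)(n + δ).
λ = (1 − 0.41) × 0.072 = 0.59 × 0.072 = 0.04248
Half-life = ln 2 / λ = 0.6931 / 0.04248 ≈ 16.32 years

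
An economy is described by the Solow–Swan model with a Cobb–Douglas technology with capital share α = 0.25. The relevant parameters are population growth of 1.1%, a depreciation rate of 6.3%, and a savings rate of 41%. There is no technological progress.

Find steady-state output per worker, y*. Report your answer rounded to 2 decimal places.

y* ≈ 1.77

At the steady state, Δk = 0, so s·k^α = (n + δ)·k.
Dividing both sides by k: k^(1−α) = s / (n + δ).
k^0.75 = 0.41 / (0.011 + 0.063) = 0.41 / 0.074 = 5.5405
k* = 5.5405^(1/0.75) ≈ 9.8039
y* = (k*)^α = 9.8039^0.25 ≈ 1.7695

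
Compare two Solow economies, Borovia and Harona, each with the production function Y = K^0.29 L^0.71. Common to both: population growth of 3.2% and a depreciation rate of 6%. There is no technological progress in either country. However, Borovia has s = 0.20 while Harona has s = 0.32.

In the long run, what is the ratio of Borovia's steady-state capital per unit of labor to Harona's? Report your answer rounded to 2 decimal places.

Steady-state k* = [s/(n + δ)]^(1/(1−α)), so the ratio is [ (s_B/(n + δ)_B) / (s_H/(n + δ)_H) ]^1.4085.
s_B/(n + δ)_B = 0.20/0.092 = 2.1739; s_H/(n + δ)_H = 0.32/0.092 = 3.4783.
Ratio = (2.1739/3.4783)^1.4085 = 0.6250^1.4085 ≈ 0.5158

k*_B / k*_H ≈ 0.52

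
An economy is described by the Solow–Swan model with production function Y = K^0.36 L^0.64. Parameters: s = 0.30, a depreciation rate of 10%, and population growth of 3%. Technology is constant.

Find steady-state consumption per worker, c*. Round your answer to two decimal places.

Steady state requires s·f(k) = (n + δ)·k, i.e. s·k^α = (n + δ)·k.
Dividing both sides by k: k^(1−α) = s / (n + δ).
k^0.64 = 0.30 / (0.030 + 0.100) = 0.30 / 0.130 = 2.3077
k* = 2.3077^(1/0.64) ≈ 3.6938
y* = (k*)^α = 3.6938^0.36 ≈ 1.6006
c* = (1 − s)·y* = (1 − 0.30) × 1.6006 ≈ 1.1204

c* ≈ 1.12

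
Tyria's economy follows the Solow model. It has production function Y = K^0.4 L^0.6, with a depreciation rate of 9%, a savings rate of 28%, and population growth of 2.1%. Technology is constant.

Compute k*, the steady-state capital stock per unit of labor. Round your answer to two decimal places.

k* = 4.67

In steady state, investment equals break-even investment: s·k^α = (n + δ)·k.
Rearranging, k^(1−α) = s / (n + δ).
k^0.6 = 0.28 / (0.021 + 0.090) = 0.28 / 0.111 = 2.5225
k* = 2.5225^(1/0.6) ≈ 4.6743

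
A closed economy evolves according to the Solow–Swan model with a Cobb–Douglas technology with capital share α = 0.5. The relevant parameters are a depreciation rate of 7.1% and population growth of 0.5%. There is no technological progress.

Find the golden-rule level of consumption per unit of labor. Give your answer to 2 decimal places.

At the golden rule, f'(k) = n + δ, so α·k^(α−1) = n + δ and k_gold = (α/(n + δ))^(1/(1−α)).
k_gold = (0.5/0.076)^(1/0.5) = 6.5789^2 ≈ 43.2819
c_gold = f(k_gold) − (n + δ)·k_gold = 6.5789 − 0.076×43.2819 ≈ 3.2895

c_gold ≈ 3.29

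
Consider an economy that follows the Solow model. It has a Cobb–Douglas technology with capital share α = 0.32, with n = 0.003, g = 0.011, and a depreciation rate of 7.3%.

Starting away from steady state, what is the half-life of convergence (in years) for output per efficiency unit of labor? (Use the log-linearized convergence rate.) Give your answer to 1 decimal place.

about 11.7 years

Near the steady state the convergence rate is λ = (1 − α)(n + g + δ).
λ = (1 − 0.32) × 0.087 = 0.68 × 0.087 = 0.05916
Half-life = ln 2 / λ = 0.6931 / 0.05916 ≈ 11.72 years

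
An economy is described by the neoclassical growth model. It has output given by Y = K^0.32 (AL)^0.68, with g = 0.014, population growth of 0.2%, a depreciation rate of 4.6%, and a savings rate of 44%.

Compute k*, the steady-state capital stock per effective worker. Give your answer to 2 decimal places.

k* = 17.85

In steady state, investment equals break-even investment: s·k^α = (n + g + δ)·k.
Dividing both sides by k: k^(1−α) = s / (n + g + δ).
k^0.68 = 0.44 / (0.002 + 0.014 + 0.046) = 0.44 / 0.062 = 7.0968
k* = 7.0968^(1/0.68) ≈ 17.8469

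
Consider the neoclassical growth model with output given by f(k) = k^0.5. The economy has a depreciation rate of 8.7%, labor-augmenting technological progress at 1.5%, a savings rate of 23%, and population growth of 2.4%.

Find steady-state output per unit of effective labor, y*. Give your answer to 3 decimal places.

In steady state, investment equals break-even investment: s·k^α = (n + g + δ)·k.
Dividing both sides by k: k^(1−α) = s / (n + g + δ).
k^0.5 = 0.23 / (0.024 + 0.015 + 0.087) = 0.23 / 0.126 = 1.8254
k* = 1.8254^(1/0.5) ≈ 3.3321
y* = (k*)^α = 3.3321^0.5 ≈ 1.8254

y* = 1.825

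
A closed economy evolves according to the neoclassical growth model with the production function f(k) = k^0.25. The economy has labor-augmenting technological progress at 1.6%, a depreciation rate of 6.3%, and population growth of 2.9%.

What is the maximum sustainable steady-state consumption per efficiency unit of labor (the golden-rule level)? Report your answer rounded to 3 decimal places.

c_gold ≈ 0.992

At the golden rule, f'(k) = n + g + δ, so α·k^(α−1) = n + g + δ and k_gold = (α/(n + g + δ))^(1/(1−α)).
k_gold = (0.25/0.108)^(1/0.75) = 2.3148^1.3333 ≈ 3.0620
c_gold = f(k_gold) − (n + g + δ)·k_gold = 1.3228 − 0.108×3.0620 ≈ 0.9921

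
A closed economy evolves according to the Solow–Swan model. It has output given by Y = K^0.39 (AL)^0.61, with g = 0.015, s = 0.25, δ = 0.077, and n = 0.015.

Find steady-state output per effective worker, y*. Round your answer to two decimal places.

y* ≈ 1.72

Steady state requires s·f(k) = (n + g + δ)·k, i.e. s·k^α = (n + g + δ)·k.
Rearranging, k^(1−α) = s / (n + g + δ).
k^0.61 = 0.25 / (0.015 + 0.015 + 0.077) = 0.25 / 0.107 = 2.3364
k* = 2.3364^(1/0.61) ≈ 4.0195
y* = (k*)^α = 4.0195^0.39 ≈ 1.7204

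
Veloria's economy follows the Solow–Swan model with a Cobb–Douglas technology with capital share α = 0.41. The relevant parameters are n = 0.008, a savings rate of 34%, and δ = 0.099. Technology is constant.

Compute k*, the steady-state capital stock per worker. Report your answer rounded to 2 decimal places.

In steady state, investment equals break-even investment: s·k^α = (n + δ)·k.
Dividing both sides by k: k^(1−α) = s / (n + δ).
k^0.59 = 0.34 / (0.008 + 0.099) = 0.34 / 0.107 = 3.1776
k* = 3.1776^(1/0.59) ≈ 7.0960

k* = 7.10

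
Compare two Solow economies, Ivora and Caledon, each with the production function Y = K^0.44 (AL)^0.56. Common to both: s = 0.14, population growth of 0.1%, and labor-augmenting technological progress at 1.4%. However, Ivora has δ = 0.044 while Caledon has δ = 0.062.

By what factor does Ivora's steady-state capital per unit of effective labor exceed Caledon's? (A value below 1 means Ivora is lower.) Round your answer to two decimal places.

Steady-state k* = [s/(n + g + δ)]^(1/(1−α)), so the ratio is [ (s_I/(n + g + δ)_I) / (s_C/(n + g + δ)_C) ]^1.7857.
s_I/(n + g + δ)_I = 0.14/0.059 = 2.3729; s_C/(n + g + δ)_C = 0.14/0.077 = 1.8182.
Ratio = (2.3729/1.8182)^1.7857 = 1.3051^1.7857 ≈ 1.6088

k*_I / k*_C ≈ 1.61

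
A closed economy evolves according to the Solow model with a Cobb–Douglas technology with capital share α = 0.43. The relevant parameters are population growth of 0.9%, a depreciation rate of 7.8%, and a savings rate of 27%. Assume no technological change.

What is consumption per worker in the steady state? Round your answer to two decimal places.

At the steady state, Δk = 0, so s·k^α = (n + δ)·k.
Dividing both sides by k: k^(1−α) = s / (n + δ).
k^0.57 = 0.27 / (0.009 + 0.078) = 0.27 / 0.087 = 3.1034
k* = 3.1034^(1/0.57) ≈ 7.2924
y* = (k*)^α = 7.2924^0.43 ≈ 2.3498
c* = (1 − s)·y* = (1 − 0.27) × 2.3498 ≈ 1.7154

c* = 1.72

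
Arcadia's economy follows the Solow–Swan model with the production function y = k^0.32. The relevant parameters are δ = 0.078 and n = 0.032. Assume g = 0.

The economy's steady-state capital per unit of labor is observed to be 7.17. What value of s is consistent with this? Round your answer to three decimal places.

s ≈ 0.420

At the steady state, Δk = 0, so s·k^α = (n + δ)·k.
So s / (n + δ) = (k*)^(1−α) = 7.17^0.68 = 3.8173.
Therefore s = 3.8173 × (n + δ) = 3.8173 × 0.110 = 0.4199.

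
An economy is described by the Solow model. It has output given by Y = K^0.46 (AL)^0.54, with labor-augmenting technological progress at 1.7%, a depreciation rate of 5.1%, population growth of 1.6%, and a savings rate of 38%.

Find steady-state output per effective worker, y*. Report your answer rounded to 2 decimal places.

y* = 3.62

Steady state requires s·f(k) = (n + g + δ)·k, i.e. s·k^α = (n + g + δ)·k.
Dividing both sides by k: k^(1−α) = s / (n + g + δ).
k^0.54 = 0.38 / (0.016 + 0.017 + 0.051) = 0.38 / 0.084 = 4.5238
k* = 4.5238^(1/0.54) ≈ 16.3642
y* = (k*)^α = 16.3642^0.46 ≈ 3.6174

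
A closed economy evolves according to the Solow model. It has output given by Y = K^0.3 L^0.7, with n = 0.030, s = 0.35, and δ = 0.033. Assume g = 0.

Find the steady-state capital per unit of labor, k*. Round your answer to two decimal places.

k* ≈ 11.59

Steady state requires s·f(k) = (n + δ)·k, i.e. s·k^α = (n + δ)·k.
Rearranging, k^(1−α) = s / (n + δ).
k^0.7 = 0.35 / (0.030 + 0.033) = 0.35 / 0.063 = 5.5556
k* = 5.5556^(1/0.7) ≈ 11.5851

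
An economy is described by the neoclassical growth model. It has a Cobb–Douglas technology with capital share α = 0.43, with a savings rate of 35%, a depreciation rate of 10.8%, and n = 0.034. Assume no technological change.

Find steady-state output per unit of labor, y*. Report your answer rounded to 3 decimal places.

Steady state requires s·f(k) = (n + δ)·k, i.e. s·k^α = (n + δ)·k.
Dividing both sides by k: k^(1−α) = s / (n + δ).
k^0.57 = 0.35 / (0.034 + 0.108) = 0.35 / 0.142 = 2.4648
k* = 2.4648^(1/0.57) ≈ 4.8678
y* = (k*)^α = 4.8678^0.43 ≈ 1.9749

y* ≈ 1.975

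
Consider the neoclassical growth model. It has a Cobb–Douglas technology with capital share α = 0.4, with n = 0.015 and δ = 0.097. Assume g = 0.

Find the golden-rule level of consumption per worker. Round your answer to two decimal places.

At the golden rule, f'(k) = n + δ, so α·k^(α−1) = n + δ and k_gold = (α/(n + δ))^(1/(1−α)).
k_gold = (0.4/0.112)^(1/0.6) = 3.5714^1.6667 ≈ 8.3448
c_gold = f(k_gold) − (n + δ)·k_gold = 2.3365 − 0.112×8.3448 ≈ 1.4019

c_gold ≈ 1.40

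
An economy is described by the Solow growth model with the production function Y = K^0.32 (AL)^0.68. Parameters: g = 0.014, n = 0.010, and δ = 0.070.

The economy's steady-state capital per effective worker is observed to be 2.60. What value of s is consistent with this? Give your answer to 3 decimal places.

At the steady state, Δk = 0, so s·k^α = (n + g + δ)·k.
So s / (n + g + δ) = (k*)^(1−α) = 2.60^0.68 = 1.9151.
Therefore s = 1.9151 × (n + g + δ) = 1.9151 × 0.094 = 0.1800.

s ≈ 0.180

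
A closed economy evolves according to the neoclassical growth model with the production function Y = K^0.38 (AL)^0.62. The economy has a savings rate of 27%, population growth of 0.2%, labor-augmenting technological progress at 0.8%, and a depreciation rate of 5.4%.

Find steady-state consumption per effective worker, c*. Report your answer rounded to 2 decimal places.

c* ≈ 1.76

At the steady state, Δk = 0, so s·k^α = (n + g + δ)·k.
Rearranging, k^(1−α) = s / (n + g + δ).
k^0.62 = 0.27 / (0.002 + 0.008 + 0.054) = 0.27 / 0.064 = 4.2188
k* = 4.2188^(1/0.62) ≈ 10.1946
y* = (k*)^α = 10.1946^0.38 ≈ 2.4165
c* = (1 − s)·y* = (1 − 0.27) × 2.4165 ≈ 1.7640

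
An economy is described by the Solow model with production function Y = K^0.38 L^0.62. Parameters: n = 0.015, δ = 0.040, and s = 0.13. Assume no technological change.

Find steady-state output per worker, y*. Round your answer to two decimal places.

In steady state, investment equals break-even investment: s·k^α = (n + δ)·k.
Dividing both sides by k: k^(1−α) = s / (n + δ).
k^0.62 = 0.13 / (0.015 + 0.040) = 0.13 / 0.055 = 2.3636
k* = 2.3636^(1/0.62) ≈ 4.0044
y* = (k*)^α = 4.0044^0.38 ≈ 1.6942

y* ≈ 1.69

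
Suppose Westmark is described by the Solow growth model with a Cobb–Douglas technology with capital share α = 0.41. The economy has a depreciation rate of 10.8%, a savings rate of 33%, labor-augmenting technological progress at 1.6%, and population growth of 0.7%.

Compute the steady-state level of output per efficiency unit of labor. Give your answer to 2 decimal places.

y* ≈ 1.90

Steady state requires s·f(k) = (n + g + δ)·k, i.e. s·k^α = (n + g + δ)·k.
Rearranging, k^(1−α) = s / (n + g + δ).
k^0.59 = 0.33 / (0.007 + 0.016 + 0.108) = 0.33 / 0.131 = 2.5191
k* = 2.5191^(1/0.59) ≈ 4.7871
y* = (k*)^α = 4.7871^0.41 ≈ 1.9003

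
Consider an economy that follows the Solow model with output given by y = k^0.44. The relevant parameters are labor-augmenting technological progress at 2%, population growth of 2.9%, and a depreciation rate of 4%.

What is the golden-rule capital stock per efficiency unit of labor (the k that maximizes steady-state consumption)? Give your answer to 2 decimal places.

The golden rule sets f'(k) = n + g + δ, i.e. α·k^(α−1) = n + g + δ.
So k^(1−α) = α / (n + g + δ) = 0.44 / 0.089 = 4.9438.
k_gold = 4.9438^(1/0.56) ≈ 17.3538

k_gold ≈ 17.35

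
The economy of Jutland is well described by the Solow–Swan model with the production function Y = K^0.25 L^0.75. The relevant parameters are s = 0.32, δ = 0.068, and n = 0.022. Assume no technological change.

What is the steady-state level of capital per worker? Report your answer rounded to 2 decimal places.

In steady state, investment equals break-even investment: s·k^α = (n + δ)·k.
Dividing both sides by k: k^(1−α) = s / (n + δ).
k^0.75 = 0.32 / (0.022 + 0.068) = 0.32 / 0.090 = 3.5556
k* = 3.5556^(1/0.75) ≈ 5.4269

k* ≈ 5.43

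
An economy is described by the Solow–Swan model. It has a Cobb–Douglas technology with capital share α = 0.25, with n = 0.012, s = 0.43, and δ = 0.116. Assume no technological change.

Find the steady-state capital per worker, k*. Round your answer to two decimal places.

k* = 5.03

At the steady state, Δk = 0, so s·k^α = (n + δ)·k.
Rearranging, k^(1−α) = s / (n + δ).
k^0.75 = 0.43 / (0.012 + 0.116) = 0.43 / 0.128 = 3.3594
k* = 3.3594^(1/0.75) ≈ 5.0313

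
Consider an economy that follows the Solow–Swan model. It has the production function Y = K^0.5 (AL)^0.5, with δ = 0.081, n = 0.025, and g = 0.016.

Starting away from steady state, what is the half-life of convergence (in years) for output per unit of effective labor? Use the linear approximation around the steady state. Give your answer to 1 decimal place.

Near the steady state the convergence rate is λ = (1 − α)(n + g + δ).
λ = (1 − 0.5) × 0.122 = 0.5 × 0.122 = 0.0610
Half-life = ln 2 / λ = 0.6931 / 0.0610 ≈ 11.36 years

t_½ ≈ 11.4 years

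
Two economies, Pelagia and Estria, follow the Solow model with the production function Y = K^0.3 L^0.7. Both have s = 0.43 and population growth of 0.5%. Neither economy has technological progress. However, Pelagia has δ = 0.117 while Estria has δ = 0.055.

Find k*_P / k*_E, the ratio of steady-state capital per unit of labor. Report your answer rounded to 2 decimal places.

ratio ≈ 0.36

Steady-state k* = [s/(n + δ)]^(1/(1−α)), so the ratio is [ (s_P/(n + δ)_P) / (s_E/(n + δ)_E) ]^1.4286.
s_P/(n + δ)_P = 0.43/0.122 = 3.5246; s_E/(n + δ)_E = 0.43/0.060 = 7.1667.
Ratio = (3.5246/7.1667)^1.4286 = 0.4918^1.4286 ≈ 0.3628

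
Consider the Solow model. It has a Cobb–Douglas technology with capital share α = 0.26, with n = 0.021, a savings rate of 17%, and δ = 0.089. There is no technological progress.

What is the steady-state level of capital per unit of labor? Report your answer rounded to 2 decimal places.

k* = 1.80

Steady state requires s·f(k) = (n + δ)·k, i.e. s·k^α = (n + δ)·k.
Rearranging, k^(1−α) = s / (n + δ).
k^0.74 = 0.17 / (0.021 + 0.089) = 0.17 / 0.110 = 1.5455
k* = 1.5455^(1/0.74) ≈ 1.8009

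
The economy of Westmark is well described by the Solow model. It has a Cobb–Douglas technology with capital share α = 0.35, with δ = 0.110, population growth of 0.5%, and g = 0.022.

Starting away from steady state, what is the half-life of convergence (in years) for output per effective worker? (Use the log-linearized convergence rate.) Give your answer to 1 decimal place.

t_½ ≈ 7.8 years

Near the steady state the convergence rate is λ = (1 − α)(n + g + δ).
λ = (1 − 0.35) × 0.137 = 0.65 × 0.137 = 0.08905
Half-life = ln 2 / λ = 0.6931 / 0.08905 ≈ 7.78 years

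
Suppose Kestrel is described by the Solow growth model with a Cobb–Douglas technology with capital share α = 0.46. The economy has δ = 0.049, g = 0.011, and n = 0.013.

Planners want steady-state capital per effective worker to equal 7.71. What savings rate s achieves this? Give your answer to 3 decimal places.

Steady state requires s·f(k) = (n + g + δ)·k, i.e. s·k^α = (n + g + δ)·k.
So s / (n + g + δ) = (k*)^(1−α) = 7.71^0.54 = 3.0131.
Therefore s = 3.0131 × (n + g + δ) = 3.0131 × 0.073 = 0.2200.

s ≈ 0.220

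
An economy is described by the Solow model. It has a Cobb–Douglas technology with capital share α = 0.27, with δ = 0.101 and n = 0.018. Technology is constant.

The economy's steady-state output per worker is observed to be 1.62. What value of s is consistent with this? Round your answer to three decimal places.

s ≈ 0.439

In steady state, investment equals break-even investment: s·k^α = (n + δ)·k.
Since y* = [s/(n + δ)]^(α/(1−α)), we have s/(n + δ) = (y*)^((1−α)/α) = 1.62^2.7037 = 3.6852.
Therefore s = 3.6852 × (n + δ) = 3.6852 × 0.119 = 0.4385.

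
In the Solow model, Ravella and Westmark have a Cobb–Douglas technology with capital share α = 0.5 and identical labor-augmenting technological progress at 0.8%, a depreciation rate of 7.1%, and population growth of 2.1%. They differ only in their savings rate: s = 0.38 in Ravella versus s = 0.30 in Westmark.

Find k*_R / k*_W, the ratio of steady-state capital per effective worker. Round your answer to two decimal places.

Steady-state k* = [s/(n + g + δ)]^(1/(1−α)), so the ratio is [ (s_R/(n + g + δ)_R) / (s_W/(n + g + δ)_W) ]^2.
s_R/(n + g + δ)_R = 0.38/0.100 = 3.8000; s_W/(n + g + δ)_W = 0.30/0.100 = 3.0000.
Ratio = (3.8000/3.0000)^2 = 1.2667^2 ≈ 1.6045

k*_R / k*_W ≈ 1.60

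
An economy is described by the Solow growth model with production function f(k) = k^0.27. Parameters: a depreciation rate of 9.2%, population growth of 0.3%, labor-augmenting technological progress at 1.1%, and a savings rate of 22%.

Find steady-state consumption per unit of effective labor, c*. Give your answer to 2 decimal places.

Steady state requires s·f(k) = (n + g + δ)·k, i.e. s·k^α = (n + g + δ)·k.
Dividing both sides by k: k^(1−α) = s / (n + g + δ).
k^0.73 = 0.22 / (0.003 + 0.011 + 0.092) = 0.22 / 0.106 = 2.0755
k* = 2.0755^(1/0.73) ≈ 2.7190
y* = (k*)^α = 2.7190^0.27 ≈ 1.3101
c* = (1 − s)·y* = (1 − 0.22) × 1.3101 ≈ 1.0219

c* ≈ 1.02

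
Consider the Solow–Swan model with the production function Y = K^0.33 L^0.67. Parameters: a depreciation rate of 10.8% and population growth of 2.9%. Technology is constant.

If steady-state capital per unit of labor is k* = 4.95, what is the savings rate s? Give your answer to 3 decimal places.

Steady state requires s·f(k) = (n + δ)·k, i.e. s·k^α = (n + δ)·k.
So s / (n + δ) = (k*)^(1−α) = 4.95^0.67 = 2.9200.
Therefore s = 2.9200 × (n + δ) = 2.9200 × 0.137 = 0.4000.

s ≈ 0.400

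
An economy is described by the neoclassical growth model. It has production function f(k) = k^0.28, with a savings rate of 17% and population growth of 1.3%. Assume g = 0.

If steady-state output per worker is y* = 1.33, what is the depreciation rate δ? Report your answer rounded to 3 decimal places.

δ ≈ 0.069

Steady state requires s·f(k) = (n + δ)·k, i.e. s·k^α = (n + δ)·k.
Since y* = [s/(n + δ)]^(α/(1−α)), we have s/(n + δ) = (y*)^((1−α)/α) = 1.33^2.5714 = 2.0820.
Therefore n + δ = s / 2.0820 = 0.17 / 2.0820 = 0.0817, so δ = 0.0817 − 0.013 = 0.0687.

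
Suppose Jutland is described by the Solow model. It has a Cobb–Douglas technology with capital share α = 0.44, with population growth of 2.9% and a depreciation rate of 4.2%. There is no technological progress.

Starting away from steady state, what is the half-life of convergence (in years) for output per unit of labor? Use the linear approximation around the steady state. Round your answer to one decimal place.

Near the steady state the convergence rate is λ = (1 − α)(n + δ).
λ = (1 − 0.44) × 0.071 = 0.56 × 0.071 = 0.03976
Half-life = ln 2 / λ = 0.6931 / 0.03976 ≈ 17.43 years

half-life ≈ 17.4 years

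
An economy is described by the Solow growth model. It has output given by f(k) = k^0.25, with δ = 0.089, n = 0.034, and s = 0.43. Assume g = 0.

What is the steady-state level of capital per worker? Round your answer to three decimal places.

Steady state requires s·f(k) = (n + δ)·k, i.e. s·k^α = (n + δ)·k.
Dividing both sides by k: k^(1−α) = s / (n + δ).
k^0.75 = 0.43 / (0.034 + 0.089) = 0.43 / 0.123 = 3.4959
k* = 3.4959^(1/0.75) ≈ 5.3057

k* = 5.306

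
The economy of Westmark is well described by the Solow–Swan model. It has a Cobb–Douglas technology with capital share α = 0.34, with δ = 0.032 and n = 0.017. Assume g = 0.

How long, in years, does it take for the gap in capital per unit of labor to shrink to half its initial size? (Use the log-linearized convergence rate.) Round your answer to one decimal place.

Near the steady state the convergence rate is λ = (1 − α)(n + δ).
λ = (1 − 0.34) × 0.049 = 0.66 × 0.049 = 0.03234
Half-life = ln 2 / λ = 0.6931 / 0.03234 ≈ 21.43 years

t_½ ≈ 21.4 years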